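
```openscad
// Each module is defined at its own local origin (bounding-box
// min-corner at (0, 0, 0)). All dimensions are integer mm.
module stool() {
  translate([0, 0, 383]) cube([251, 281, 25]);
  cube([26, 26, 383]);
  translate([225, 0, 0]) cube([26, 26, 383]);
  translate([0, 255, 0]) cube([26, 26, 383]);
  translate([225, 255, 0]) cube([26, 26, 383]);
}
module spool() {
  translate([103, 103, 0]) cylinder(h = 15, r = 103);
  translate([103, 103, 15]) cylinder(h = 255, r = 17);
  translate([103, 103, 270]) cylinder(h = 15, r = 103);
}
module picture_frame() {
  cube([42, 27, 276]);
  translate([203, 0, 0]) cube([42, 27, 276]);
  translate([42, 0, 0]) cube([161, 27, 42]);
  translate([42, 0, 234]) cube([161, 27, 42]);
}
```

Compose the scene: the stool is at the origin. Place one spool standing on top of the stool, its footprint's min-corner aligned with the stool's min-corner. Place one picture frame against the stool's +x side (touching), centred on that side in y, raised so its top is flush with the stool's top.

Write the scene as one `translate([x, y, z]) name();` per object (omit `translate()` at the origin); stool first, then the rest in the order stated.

stool();
translate([0, 0, 408]) spool();
translate([251, 127, 132]) picture_frame();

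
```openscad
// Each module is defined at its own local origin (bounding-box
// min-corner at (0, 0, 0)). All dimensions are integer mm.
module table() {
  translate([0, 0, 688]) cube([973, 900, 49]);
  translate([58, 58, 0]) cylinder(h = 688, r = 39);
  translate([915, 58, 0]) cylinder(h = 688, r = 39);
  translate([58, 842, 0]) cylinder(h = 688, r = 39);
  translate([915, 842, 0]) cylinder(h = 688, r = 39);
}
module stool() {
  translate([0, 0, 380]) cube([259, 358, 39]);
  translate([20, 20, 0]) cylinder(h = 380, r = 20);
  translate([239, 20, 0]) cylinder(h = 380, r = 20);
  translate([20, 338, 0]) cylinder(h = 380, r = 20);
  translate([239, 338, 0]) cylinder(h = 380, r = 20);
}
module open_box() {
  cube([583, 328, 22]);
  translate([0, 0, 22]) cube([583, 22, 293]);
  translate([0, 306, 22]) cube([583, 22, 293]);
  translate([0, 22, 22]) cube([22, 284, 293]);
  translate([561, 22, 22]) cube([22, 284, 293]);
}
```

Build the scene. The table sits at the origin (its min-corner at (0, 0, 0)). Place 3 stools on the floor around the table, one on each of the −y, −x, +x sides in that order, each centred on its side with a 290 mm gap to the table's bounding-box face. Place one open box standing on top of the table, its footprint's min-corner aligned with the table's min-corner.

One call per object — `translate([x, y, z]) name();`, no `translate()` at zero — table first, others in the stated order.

table();
translate([357, -648, 0]) stool();
translate([-549, 271, 0]) stool();
translate([1263, 271, 0]) stool();
translate([0, 0, 737]) open_box();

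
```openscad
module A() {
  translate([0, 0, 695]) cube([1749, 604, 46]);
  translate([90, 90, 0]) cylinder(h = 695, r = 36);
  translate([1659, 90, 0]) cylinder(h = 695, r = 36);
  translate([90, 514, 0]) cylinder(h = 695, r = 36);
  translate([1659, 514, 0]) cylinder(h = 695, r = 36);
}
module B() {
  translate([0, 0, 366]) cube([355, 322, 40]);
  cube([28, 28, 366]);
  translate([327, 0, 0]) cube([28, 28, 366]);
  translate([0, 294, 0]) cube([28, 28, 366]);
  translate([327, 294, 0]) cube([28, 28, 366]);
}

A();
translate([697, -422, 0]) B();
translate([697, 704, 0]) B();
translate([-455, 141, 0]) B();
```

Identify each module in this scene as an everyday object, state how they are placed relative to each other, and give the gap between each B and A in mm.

A is a table. B is a stool. Three stools sit around the table at the −y, +y, −x sides. The gap between each stool and the table is 100 mm.

Each stool's nearest face is 100 mm from the table's bounding box.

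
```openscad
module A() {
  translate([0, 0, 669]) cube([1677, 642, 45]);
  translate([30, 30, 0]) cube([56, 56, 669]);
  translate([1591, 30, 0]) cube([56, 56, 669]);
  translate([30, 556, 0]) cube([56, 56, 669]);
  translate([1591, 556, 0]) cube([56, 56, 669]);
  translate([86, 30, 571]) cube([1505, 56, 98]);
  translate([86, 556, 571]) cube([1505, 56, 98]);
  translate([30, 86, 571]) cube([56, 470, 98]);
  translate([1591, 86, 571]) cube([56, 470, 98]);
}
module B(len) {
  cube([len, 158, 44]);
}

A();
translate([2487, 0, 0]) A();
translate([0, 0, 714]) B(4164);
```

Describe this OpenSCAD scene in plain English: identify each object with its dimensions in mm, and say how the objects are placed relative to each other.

A is a rectangular dining table. The top is 1677×642×45 mm with its upper surface at z = 714 mm. It stands on four 56×56 mm square legs, each inset 30 mm from the nearest pair of top edges, running from the floor to the underside of the top. Four apron rails, 56 mm thick and 98 mm tall, run between adjacent legs with their top edges flush with the underside of the top and their outer faces flush with the legs' outer faces.

B is a rectangular beam 4164 mm long (x), 158 mm deep (y), 44 mm thick (z).

The beam spans the tops of two tables placed 810 mm apart, resting at z = 714 mm.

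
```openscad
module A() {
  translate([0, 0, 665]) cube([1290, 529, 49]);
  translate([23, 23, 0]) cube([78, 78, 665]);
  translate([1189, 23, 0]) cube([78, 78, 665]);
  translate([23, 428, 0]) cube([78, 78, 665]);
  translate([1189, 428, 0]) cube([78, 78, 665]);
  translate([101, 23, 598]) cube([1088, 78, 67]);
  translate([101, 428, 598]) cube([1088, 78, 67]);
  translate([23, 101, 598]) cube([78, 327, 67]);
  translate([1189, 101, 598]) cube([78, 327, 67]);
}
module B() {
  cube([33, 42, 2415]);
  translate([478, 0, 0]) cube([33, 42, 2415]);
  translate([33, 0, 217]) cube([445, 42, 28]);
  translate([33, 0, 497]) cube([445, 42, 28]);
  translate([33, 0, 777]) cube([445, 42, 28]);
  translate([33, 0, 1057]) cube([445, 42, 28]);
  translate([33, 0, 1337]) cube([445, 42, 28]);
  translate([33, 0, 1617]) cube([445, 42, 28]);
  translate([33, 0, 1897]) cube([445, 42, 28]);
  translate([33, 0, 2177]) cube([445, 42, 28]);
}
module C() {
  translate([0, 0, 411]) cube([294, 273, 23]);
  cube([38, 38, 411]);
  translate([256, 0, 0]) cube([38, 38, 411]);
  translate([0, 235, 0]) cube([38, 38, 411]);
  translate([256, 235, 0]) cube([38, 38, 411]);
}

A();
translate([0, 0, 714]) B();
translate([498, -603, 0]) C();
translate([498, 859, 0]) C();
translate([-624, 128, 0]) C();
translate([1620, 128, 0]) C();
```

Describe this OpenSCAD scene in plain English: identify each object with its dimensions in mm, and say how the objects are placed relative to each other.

A is a table: top 1290 mm (x) × 529 mm (y), 49 mm thick, upper face at z = 714 mm, on four 78×78 mm square legs, each inset 23 mm from the nearest pair of top edges, running from z = 0 to the bottom of the top. Four apron rails, 78 mm thick and 67 mm tall, run between adjacent legs with their top edges flush with the underside of the top and their outer faces flush with the legs' outer faces.

B is a wooden ladder with two side rails of 33×42 mm section and 2415 mm height, set 511 mm apart overall. Between them run 8 rectangular rungs (42 mm deep, 28 mm thick), front faces flush with the rails' −y face. The bottom of the first rung is 217 mm above the floor and each subsequent rung is 280 mm higher than the one below.

C is a simple wooden stool: a rectangular seat 294 mm (x) by 273 mm (y), 23 mm thick, top face at z = 434 mm, on four square legs, each 38×38 mm in cross-section. The legs rest on z = 0, each flush with a corner of the seat.

The ladder is on top of the table. Four stools sit around the table at the −y, +y, −x, +x sides.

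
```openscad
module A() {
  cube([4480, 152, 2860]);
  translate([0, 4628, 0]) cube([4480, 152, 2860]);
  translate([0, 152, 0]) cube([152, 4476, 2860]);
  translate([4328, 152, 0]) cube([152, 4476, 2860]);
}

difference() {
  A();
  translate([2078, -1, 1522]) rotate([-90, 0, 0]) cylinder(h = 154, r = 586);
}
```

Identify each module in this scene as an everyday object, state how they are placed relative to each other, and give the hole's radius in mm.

The subtracted cylinder has r = 586 mm.

A is a house frame. The house frame has a circular hole through its front wall. The hole's radius is 586 mm.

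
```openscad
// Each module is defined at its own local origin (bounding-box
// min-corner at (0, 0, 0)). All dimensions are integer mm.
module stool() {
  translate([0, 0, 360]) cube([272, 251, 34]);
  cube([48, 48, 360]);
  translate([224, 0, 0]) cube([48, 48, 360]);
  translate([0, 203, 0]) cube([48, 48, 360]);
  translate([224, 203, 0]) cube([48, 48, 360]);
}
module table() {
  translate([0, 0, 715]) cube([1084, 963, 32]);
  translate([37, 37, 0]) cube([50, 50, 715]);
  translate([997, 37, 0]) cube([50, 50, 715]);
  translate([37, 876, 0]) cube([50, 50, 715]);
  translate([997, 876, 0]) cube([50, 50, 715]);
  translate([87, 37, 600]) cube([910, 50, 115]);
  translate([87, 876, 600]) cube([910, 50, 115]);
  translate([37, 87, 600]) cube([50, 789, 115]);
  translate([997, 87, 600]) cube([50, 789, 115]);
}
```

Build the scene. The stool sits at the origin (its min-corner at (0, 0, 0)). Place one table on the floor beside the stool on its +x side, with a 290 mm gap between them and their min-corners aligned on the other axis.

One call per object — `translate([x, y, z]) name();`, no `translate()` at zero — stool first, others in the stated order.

stool();
translate([562, 0, 0]) table();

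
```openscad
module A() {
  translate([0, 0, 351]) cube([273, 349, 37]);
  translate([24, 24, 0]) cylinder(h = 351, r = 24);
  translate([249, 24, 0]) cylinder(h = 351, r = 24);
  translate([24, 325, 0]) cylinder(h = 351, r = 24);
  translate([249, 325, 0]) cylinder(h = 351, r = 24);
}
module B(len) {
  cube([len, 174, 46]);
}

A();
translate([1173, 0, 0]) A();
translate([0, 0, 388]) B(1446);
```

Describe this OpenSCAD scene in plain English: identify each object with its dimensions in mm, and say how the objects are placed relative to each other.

A is a four-legged stool. The seat is a 273×349×37 mm slab whose top surface is at z = 388 mm; four round legs, each 48 mm in diameter, run from the floor (z = 0) to the underside of the seat, each leg's axis is inset half a diameter from the nearest pair of seat edges (so the leg's bounding box is flush with the corner).

B is a rectangular beam 1446 mm long (x), 174 mm deep (y), 46 mm thick (z).

The beam spans the tops of two stools placed 900 mm apart, resting at z = 388 mm.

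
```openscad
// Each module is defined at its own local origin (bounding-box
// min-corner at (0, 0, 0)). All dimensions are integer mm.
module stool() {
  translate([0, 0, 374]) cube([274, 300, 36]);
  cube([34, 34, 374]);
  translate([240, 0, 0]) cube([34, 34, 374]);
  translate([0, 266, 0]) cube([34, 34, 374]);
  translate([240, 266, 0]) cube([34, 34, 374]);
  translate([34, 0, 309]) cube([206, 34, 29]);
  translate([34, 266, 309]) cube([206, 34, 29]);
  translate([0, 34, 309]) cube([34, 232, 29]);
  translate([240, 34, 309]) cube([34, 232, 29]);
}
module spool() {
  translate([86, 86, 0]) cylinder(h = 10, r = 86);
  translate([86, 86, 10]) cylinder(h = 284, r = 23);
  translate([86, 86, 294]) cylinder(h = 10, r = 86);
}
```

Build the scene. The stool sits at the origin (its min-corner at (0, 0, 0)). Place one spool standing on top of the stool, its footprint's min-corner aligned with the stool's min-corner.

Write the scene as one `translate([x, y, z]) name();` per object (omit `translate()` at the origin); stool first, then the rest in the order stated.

stool();
translate([0, 0, 410]) spool();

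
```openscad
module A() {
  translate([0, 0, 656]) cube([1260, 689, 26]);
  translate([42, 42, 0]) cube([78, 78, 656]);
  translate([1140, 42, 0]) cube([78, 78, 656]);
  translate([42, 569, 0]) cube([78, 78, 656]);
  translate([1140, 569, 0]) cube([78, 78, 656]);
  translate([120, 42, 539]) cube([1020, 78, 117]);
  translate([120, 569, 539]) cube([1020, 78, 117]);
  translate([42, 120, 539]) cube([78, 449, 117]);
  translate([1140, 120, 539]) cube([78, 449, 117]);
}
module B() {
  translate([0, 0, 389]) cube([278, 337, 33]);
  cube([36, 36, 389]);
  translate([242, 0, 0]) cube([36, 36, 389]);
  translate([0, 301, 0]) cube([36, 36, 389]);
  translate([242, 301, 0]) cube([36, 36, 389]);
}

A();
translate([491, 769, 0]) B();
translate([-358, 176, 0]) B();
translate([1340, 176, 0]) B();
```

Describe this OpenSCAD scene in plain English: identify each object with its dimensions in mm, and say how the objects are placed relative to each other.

A is a rectangular dining table. The top is 1260×689×26 mm with its upper surface at z = 682 mm. It stands on four 78×78 mm square legs, each inset 42 mm from the nearest pair of top edges, running from the floor to the underside of the top. Four apron rails, 78 mm thick and 117 mm tall, run between adjacent legs with their top edges flush with the underside of the top and their outer faces flush with the legs' outer faces.

B is a four-legged stool. The seat is a 278×337×33 mm slab whose top surface is at z = 422 mm; four square legs, each 36×36 mm in cross-section, run from the floor (z = 0) to the underside of the seat, each flush with a corner of the seat.

Three stools sit around the table at the +y, −x, +x sides.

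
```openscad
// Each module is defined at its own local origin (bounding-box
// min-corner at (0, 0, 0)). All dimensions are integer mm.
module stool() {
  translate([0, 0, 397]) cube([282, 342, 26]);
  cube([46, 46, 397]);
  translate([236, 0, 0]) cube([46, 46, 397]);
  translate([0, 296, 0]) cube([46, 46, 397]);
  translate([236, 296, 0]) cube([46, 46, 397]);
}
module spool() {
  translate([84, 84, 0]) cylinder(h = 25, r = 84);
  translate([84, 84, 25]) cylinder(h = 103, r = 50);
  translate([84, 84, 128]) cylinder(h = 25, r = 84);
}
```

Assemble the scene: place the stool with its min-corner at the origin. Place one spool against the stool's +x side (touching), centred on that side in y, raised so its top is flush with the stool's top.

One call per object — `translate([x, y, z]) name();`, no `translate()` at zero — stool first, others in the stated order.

stool();
translate([282, 87, 270]) spool();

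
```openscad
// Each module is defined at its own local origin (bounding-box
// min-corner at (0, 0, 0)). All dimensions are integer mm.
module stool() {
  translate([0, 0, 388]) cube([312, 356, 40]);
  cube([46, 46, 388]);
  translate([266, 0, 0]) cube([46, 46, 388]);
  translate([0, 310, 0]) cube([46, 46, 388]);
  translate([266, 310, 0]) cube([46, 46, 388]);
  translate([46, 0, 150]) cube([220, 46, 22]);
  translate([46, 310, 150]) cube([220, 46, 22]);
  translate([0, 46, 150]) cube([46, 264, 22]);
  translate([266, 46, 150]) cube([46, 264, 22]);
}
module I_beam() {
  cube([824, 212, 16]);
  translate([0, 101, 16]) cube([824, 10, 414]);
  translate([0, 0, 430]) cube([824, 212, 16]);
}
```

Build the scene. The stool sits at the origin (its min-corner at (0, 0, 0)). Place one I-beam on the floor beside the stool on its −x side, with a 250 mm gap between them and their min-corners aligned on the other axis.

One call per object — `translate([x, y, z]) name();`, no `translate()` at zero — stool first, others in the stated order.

stool();
translate([-1074, 0, 0]) I_beam();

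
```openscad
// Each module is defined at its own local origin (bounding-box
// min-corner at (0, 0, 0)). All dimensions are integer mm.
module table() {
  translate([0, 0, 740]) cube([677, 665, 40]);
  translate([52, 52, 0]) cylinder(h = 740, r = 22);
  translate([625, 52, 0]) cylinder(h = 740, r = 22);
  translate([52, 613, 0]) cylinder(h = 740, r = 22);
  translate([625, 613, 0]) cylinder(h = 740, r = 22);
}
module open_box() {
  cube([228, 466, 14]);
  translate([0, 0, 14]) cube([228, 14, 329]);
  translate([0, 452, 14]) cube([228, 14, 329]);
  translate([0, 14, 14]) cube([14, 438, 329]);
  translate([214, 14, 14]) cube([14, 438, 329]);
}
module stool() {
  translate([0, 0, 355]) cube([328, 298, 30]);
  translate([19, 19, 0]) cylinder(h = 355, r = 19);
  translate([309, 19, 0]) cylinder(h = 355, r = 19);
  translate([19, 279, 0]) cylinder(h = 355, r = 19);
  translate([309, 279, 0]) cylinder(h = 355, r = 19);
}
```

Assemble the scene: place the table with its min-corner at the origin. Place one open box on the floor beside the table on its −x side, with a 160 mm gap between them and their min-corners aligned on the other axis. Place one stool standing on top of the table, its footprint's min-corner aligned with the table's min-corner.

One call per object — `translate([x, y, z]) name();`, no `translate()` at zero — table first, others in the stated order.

table();
translate([-388, 0, 0]) open_box();
translate([0, 0, 780]) stool();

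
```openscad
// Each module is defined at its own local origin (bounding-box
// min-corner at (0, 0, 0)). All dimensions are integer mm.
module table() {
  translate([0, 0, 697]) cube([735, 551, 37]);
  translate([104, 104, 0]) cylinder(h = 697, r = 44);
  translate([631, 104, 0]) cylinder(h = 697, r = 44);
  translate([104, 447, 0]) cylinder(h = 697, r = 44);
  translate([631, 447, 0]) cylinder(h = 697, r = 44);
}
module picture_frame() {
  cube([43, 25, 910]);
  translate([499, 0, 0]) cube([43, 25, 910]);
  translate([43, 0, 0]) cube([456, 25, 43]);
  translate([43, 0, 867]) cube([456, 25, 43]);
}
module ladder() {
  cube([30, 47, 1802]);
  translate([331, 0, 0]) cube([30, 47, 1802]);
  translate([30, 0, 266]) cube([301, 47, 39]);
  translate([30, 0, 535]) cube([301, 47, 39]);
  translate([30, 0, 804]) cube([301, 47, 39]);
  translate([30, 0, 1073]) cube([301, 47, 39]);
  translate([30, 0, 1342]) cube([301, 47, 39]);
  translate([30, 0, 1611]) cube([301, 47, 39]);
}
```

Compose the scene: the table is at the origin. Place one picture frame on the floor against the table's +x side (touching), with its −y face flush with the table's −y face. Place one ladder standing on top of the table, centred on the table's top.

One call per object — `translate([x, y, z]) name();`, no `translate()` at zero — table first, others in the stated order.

table();
translate([735, 0, 0]) picture_frame();
translate([187, 252, 734]) ladder();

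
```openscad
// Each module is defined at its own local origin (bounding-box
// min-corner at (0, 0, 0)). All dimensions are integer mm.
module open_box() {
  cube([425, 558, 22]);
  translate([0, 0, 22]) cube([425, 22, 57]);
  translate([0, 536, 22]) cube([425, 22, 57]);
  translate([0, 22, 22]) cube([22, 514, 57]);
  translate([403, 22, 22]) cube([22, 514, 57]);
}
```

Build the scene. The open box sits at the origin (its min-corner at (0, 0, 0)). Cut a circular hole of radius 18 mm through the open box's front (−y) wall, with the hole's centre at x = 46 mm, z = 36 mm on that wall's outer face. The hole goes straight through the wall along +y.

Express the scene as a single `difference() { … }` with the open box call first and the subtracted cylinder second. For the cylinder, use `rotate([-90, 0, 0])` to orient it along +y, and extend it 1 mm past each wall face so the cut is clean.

difference() {
  open_box();
  translate([46, -1, 36]) rotate([-90, 0, 0]) cylinder(h = 24, r = 18);
}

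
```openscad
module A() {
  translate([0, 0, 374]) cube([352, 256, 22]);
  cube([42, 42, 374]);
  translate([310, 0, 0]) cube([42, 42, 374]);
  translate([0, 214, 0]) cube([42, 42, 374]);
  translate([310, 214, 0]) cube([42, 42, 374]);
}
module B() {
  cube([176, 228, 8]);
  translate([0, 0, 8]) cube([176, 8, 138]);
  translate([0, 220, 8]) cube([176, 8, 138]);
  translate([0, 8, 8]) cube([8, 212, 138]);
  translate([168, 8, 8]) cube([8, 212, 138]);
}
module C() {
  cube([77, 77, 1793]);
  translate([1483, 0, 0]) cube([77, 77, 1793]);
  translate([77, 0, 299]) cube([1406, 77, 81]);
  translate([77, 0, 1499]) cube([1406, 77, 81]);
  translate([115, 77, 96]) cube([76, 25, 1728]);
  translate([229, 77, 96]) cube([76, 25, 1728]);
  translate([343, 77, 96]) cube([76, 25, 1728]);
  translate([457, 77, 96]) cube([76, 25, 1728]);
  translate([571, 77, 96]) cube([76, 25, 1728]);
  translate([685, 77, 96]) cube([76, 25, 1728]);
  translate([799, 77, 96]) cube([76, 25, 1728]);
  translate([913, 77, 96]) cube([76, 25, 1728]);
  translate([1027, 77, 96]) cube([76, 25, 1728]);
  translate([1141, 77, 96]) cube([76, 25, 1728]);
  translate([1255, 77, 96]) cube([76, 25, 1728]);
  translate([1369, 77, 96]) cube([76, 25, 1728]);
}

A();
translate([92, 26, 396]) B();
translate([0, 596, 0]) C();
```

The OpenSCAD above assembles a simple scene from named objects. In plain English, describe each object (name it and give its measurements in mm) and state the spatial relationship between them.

A is a four-legged stool. The seat is 352×256 mm, 22 mm thick, top at z = 396 mm. It stands on four square legs, each 42×42 mm in cross-section, from z = 0 to the seat underside, each flush with a corner of the seat.

B is an open-topped rectangular box: outside dimensions 176×228×146 mm, with a uniform wall and base thickness of 8 mm. The base is a full 176×228 slab on the floor; four walls sit on top of the base. The front and back walls (the −y and +y sides) span the full width; the two side walls fit between them.

C is a fence section. Two 77×77 mm posts, 1793 mm tall, stand on the floor with a clear span of 1406 mm between their inner faces. Two horizontal rails of 77×81 mm section span the gap between the posts with their undersides at z = 299 mm and z = 1499 mm, flush with the posts' −y face. 12 pickets, each 76 mm wide, 25 mm thick and 1728 mm tall, are fixed to the +y face of the rails with their bottoms at z = 96 mm, evenly spaced across the span with equal gaps (rounded down to the nearest mm) at the −x end and between each pair — any rounding remainder accumulates at the +x end.

The open box is on top of the stool. The fence section is on the floor beside the stool on its +y side.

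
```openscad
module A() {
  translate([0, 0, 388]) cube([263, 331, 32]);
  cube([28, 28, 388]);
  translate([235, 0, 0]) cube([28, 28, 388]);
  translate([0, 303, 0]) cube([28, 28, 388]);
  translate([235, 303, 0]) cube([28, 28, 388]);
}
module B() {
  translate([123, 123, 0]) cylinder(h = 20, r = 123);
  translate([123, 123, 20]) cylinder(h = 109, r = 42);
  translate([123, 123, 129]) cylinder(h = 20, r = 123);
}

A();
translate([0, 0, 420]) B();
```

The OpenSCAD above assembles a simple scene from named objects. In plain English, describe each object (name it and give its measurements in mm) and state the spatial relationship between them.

A is a four-legged stool. The seat is a 263×331×32 mm slab whose top surface is at z = 420 mm; four square legs, each 28×28 mm in cross-section, run from the floor (z = 0) to the underside of the seat, each flush with a corner of the seat.

B is a spool: two coaxial disc flanges of radius 123 mm and thickness 20 mm, joined by a core cylinder of radius 42 mm and height 109 mm. The lower flange rests on z = 0 and the three cylinders share a vertical axis.

The spool is on top of the stool.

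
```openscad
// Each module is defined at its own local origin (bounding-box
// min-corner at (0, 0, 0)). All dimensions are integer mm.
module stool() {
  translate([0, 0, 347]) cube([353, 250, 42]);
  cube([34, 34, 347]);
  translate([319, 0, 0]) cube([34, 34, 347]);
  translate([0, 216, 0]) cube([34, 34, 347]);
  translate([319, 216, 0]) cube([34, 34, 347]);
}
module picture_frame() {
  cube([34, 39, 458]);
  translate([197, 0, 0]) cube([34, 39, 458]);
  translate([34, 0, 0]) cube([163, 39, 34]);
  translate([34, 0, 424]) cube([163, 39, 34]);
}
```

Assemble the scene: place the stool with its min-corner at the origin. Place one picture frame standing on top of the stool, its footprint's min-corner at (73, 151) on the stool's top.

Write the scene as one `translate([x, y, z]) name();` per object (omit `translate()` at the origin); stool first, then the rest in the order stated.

stool();
translate([73, 151, 389]) picture_frame();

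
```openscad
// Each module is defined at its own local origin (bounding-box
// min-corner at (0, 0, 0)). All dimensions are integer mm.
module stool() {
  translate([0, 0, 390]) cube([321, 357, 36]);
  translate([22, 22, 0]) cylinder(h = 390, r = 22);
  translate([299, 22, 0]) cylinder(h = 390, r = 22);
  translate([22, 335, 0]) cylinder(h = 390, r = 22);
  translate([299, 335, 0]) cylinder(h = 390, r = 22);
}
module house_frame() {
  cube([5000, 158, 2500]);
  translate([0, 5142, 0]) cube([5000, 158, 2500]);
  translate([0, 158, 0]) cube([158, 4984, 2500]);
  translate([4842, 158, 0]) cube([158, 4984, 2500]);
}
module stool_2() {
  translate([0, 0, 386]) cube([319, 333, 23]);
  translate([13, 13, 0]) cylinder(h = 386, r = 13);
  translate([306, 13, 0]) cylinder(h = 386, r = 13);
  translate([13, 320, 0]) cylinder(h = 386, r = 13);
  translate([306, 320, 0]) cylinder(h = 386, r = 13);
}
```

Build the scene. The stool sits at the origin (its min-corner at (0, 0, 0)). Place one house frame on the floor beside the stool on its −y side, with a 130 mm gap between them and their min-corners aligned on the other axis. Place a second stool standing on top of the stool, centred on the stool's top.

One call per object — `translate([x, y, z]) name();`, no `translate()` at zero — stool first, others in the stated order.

stool();
translate([0, -5430, 0]) house_frame();
translate([1, 12, 426]) stool_2();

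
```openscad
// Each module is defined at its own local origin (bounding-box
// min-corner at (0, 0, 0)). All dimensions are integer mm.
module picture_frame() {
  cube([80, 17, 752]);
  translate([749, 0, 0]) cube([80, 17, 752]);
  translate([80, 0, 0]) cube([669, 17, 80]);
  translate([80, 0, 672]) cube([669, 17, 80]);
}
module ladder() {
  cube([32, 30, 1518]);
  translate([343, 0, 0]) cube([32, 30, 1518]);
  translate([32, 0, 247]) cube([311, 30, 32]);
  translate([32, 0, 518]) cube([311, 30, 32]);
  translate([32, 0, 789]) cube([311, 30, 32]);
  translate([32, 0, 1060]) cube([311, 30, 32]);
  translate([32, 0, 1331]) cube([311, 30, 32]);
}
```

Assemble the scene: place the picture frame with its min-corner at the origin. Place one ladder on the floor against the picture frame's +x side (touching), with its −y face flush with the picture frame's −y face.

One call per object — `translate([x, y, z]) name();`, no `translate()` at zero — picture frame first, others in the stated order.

picture_frame();
translate([829, 0, 0]) ladder();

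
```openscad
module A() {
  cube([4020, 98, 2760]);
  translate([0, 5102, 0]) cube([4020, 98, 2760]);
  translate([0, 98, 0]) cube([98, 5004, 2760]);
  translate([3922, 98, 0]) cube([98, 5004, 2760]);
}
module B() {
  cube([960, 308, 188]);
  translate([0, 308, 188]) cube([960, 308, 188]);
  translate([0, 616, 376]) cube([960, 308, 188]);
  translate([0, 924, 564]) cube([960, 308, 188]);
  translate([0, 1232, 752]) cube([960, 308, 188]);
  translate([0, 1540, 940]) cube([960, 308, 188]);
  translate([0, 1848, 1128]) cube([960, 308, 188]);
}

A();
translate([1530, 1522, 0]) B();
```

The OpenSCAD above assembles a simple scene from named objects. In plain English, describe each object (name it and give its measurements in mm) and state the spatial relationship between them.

A is the wall frame of a small rectangular building: four walls, each 2760 mm tall and 98 mm thick, enclosing a footprint 4020 mm (x) by 5200 mm (y) outside-to-outside, with no floor or roof. The front and back walls (the −y and +y sides) span the full width; the two side walls fit between them.

B is a straight staircase of 7 solid steps. Each step is 960 mm wide (x), 308 mm deep (y, the going) and 188 mm tall (the rise). The first step rests on the floor; each subsequent step sits one going further in +y and one rise higher in +z, directly behind and above the previous step with no overlap.

The staircase sits inside the house frame, centred.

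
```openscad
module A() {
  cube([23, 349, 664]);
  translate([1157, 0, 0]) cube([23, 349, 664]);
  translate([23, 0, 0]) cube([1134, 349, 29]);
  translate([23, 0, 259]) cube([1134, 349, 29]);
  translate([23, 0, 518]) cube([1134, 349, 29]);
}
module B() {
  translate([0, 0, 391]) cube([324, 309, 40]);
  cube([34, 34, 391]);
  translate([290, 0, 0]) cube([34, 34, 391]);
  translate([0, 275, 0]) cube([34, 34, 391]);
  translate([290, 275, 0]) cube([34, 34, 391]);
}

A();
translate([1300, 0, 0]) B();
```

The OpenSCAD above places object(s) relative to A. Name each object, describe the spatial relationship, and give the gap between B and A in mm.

The stool's nearest face is 120 mm from the bookshelf's +x face.

A is a bookshelf. B is a stool. The stool is on the floor beside the bookshelf on its +x side. The gap between the stool and the bookshelf is 120 mm.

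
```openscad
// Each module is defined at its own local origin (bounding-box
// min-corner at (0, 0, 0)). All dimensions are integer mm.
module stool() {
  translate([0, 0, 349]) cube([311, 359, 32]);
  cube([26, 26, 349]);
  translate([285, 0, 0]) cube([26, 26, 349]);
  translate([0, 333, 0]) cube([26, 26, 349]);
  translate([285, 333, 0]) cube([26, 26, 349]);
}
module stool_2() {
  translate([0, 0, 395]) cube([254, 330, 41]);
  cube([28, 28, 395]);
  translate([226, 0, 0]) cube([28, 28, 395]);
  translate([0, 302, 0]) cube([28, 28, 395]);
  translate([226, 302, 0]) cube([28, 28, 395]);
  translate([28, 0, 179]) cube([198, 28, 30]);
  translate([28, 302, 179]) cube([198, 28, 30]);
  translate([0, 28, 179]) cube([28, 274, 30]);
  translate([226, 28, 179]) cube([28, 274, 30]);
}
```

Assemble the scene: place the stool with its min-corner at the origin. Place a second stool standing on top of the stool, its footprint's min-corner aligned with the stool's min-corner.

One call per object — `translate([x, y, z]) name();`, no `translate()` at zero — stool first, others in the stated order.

stool();
translate([0, 0, 381]) stool_2();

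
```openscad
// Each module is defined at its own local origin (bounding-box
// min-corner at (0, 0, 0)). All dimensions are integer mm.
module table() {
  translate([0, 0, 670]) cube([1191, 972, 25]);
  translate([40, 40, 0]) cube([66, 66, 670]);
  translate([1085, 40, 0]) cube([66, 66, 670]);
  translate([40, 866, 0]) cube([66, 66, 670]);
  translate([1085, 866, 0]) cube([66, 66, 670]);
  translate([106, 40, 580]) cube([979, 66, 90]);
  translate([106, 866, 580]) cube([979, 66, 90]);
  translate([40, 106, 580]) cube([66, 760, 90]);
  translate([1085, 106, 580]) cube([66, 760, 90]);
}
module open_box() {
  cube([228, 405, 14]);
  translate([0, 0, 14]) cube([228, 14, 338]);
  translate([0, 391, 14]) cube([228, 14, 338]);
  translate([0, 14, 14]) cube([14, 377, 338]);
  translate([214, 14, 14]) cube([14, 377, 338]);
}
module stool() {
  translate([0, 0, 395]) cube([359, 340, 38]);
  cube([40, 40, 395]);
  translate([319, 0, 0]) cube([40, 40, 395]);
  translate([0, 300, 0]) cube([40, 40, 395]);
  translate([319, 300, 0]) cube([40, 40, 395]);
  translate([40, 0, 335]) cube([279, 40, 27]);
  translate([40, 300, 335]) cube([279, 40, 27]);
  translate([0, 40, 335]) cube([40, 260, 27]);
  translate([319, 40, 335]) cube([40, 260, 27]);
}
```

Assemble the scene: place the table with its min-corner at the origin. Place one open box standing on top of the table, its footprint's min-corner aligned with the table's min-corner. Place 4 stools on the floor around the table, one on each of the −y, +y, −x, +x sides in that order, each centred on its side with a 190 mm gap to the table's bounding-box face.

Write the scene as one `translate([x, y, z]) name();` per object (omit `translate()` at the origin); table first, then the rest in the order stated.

table();
translate([0, 0, 695]) open_box();
translate([416, -530, 0]) stool();
translate([416, 1162, 0]) stool();
translate([-549, 316, 0]) stool();
translate([1381, 316, 0]) stool();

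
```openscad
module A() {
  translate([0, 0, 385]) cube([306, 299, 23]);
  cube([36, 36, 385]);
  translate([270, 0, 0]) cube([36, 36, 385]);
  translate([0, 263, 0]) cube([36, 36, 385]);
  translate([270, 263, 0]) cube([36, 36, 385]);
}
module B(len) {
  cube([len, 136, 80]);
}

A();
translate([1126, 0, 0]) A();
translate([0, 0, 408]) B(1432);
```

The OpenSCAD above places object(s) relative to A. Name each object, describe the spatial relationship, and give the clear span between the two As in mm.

A is a stool. B is a beam. A beam spans the tops of two stools. The clear span between the two stools is 820 mm.

Second stool starts at x = 1126; first ends at x = 306; clear span = 1126 − 306 = 820 mm.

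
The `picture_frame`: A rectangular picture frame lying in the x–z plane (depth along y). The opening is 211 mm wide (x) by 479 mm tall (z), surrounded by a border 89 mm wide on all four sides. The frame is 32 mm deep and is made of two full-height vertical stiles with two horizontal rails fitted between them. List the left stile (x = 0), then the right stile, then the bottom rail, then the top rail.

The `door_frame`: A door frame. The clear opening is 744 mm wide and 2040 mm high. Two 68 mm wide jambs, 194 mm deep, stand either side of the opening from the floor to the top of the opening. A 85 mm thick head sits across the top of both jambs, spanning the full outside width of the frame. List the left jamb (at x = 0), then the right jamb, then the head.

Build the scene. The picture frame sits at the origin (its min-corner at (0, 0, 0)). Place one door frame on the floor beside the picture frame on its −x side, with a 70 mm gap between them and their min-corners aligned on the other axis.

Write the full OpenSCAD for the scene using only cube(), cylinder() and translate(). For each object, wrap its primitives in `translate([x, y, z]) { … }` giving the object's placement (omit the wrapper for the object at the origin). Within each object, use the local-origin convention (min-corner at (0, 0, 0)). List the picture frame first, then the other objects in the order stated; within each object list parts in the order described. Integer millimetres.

cube([89, 32, 657]);
translate([300, 0, 0]) cube([89, 32, 657]);
translate([89, 0, 0]) cube([211, 32, 89]);
translate([89, 0, 568]) cube([211, 32, 89]);
translate([-950, 0, 0]) {
  cube([68, 194, 2040]);
  translate([812, 0, 0]) cube([68, 194, 2040]);
  translate([0, 0, 2040]) cube([880, 194, 85]);
}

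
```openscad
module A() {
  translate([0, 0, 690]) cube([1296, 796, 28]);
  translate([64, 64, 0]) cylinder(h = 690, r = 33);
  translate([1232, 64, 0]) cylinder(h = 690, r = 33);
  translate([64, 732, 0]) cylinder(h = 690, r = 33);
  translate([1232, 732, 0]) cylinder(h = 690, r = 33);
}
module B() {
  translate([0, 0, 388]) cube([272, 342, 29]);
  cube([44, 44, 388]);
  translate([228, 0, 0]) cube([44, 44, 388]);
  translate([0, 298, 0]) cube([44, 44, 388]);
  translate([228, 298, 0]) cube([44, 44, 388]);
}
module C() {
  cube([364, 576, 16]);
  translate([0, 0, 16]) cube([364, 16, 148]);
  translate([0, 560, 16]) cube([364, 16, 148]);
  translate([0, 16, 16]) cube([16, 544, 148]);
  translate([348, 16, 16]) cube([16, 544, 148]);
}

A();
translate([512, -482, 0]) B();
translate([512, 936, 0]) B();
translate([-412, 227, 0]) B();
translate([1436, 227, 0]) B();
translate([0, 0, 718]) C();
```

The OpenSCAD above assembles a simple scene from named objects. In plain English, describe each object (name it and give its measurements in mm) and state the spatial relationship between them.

A is a rectangular dining table. The top is 1296×796×28 mm with its upper surface at z = 718 mm. It stands on four round legs of 66 mm diameter, each leg's bounding box inset 31 mm from the nearest pair of top edges, running from the floor to the underside of the top.

B is a four-legged stool. The seat is 272×342 mm, 29 mm thick, top at z = 417 mm. It stands on four square legs, each 44×44 mm in cross-section, from z = 0 to the seat underside, each flush with a corner of the seat.

C is an open storage box with external size 364×576×164 mm and wall thickness 16 mm (the base is also 16 mm thick). The base covers the whole footprint; the four walls stand on the base, with the y-facing walls full-width and the x-facing walls fitting between their inner faces.

Four stools sit around the table at the −y, +y, −x, +x sides. The open box is on top of the table.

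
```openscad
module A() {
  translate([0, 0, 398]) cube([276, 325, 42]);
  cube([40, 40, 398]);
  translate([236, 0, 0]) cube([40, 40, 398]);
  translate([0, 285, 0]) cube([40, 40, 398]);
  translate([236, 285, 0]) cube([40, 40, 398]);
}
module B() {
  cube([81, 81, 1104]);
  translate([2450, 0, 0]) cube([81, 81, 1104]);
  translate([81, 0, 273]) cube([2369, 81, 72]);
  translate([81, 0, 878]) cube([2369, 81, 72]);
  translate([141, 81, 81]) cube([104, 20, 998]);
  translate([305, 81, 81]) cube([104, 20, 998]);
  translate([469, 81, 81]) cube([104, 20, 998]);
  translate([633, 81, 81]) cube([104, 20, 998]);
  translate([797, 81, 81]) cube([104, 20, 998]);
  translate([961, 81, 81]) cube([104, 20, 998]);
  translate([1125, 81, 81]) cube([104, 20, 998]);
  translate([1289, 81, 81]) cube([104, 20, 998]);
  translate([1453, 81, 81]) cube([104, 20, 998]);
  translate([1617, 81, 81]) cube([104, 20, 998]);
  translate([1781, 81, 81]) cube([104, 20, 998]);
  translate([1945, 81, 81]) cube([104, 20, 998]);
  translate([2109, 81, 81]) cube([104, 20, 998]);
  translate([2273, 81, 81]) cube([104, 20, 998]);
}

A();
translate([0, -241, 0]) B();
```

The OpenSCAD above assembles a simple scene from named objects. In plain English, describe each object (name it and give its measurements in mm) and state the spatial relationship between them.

A is a four-legged stool. The seat is 276×325 mm, 42 mm thick, top at z = 440 mm. It stands on four square legs, each 40×40 mm in cross-section, from z = 0 to the seat underside, each flush with a corner of the seat.

B is a fence section. Two 81×81 mm posts, 1104 mm tall, stand on the floor with a clear span of 2369 mm between their inner faces. Two horizontal rails of 81×72 mm section span the gap between the posts with their undersides at z = 273 mm and z = 878 mm, flush with the posts' −y face. 14 pickets, each 104 mm wide, 20 mm thick and 998 mm tall, are fixed to the +y face of the rails with their bottoms at z = 81 mm, evenly spaced across the span with equal gaps (rounded down to the nearest mm) at the −x end and between each pair — any rounding remainder accumulates at the +x end.

The fence section is on the floor beside the stool on its −y side.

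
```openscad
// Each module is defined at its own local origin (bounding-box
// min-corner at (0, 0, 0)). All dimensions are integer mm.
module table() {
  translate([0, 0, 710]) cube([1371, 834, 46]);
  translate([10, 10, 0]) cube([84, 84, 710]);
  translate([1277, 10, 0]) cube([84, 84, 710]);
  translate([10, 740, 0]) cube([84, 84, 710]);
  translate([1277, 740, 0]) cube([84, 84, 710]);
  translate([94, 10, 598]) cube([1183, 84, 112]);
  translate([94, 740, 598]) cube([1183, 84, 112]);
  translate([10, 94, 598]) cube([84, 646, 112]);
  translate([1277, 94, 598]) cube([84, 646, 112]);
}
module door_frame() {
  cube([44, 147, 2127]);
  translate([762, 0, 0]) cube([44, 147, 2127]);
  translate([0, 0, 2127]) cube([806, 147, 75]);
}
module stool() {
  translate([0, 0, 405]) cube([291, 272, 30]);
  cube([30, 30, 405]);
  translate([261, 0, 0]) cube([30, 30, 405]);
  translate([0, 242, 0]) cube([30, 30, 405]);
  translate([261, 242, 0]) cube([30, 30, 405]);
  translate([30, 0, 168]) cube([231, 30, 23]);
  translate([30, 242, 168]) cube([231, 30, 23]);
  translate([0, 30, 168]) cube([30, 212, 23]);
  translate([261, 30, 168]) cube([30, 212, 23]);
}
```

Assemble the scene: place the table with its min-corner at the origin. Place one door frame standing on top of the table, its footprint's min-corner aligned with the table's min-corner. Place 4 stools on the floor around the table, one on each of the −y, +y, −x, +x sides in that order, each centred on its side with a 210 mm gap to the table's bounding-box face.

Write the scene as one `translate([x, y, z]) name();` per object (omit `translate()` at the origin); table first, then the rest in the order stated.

table();
translate([0, 0, 756]) door_frame();
translate([540, -482, 0]) stool();
translate([540, 1044, 0]) stool();
translate([-501, 281, 0]) stool();
translate([1581, 281, 0]) stool();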